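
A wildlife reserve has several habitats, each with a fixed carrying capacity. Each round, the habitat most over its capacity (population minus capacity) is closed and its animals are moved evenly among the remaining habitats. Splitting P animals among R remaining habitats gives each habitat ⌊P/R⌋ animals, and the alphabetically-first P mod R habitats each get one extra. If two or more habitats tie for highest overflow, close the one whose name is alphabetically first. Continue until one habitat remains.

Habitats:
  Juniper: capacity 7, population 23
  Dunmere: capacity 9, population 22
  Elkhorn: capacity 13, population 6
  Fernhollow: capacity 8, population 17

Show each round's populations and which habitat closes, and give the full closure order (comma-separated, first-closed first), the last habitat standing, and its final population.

Round 1: Dunmere=22 Elkhorn=6 Fernhollow=17 Juniper=23 → close Juniper (overflow 16)
  23÷3 = 7 each, +1 to first 2
Round 2: Dunmere=30 Elkhorn=14 Fernhollow=24 → close Dunmere (overflow 21)
  30÷2 = 15 each, +1 to first 0
Round 3: Elkhorn=29 Fernhollow=39 → close Fernhollow (overflow 31)
  39÷1 = 39 each, +1 to first 0

Closure order: Juniper, Dunmere, Fernhollow
Last habitat: Elkhorn with 68 animals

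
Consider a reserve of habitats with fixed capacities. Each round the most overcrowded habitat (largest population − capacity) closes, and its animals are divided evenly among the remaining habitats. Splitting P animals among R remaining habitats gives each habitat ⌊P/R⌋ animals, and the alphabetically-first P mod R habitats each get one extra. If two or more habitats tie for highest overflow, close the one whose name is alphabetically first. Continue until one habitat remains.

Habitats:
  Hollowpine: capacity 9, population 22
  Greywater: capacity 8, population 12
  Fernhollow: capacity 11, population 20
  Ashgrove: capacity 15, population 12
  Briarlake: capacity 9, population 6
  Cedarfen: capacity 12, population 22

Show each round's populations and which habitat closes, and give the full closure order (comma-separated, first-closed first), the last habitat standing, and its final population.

Closure order: Hollowpine, Cedarfen, Fernhollow, Greywater, Ashgrove
Last habitat: Briarlake with 94 animals

Round 1: Ashgrove=12 Briarlake=6 Cedarfen=22 Fernhollow=20 Greywater=12 Hollowpine=22 → close Hollowpine (overflow 13)
  22÷5 = 4 each, +1 to first 2
Round 2: Ashgrove=17 Briarlake=11 Cedarfen=26 Fernhollow=24 Greywater=16 → close Cedarfen (overflow 14)
  26÷4 = 6 each, +1 to first 2
Round 3: Ashgrove=24 Briarlake=18 Fernhollow=30 Greywater=22 → close Fernhollow (overflow 19)
  30÷3 = 10 each, +1 to first 0
Round 4: Ashgrove=34 Briarlake=28 Greywater=32 → close Greywater (overflow 24)
  32÷2 = 16 each, +1 to first 0
Round 5: Ashgrove=50 Briarlake=44 → close Ashgrove (overflow 35)
  50÷1 = 50 each, +1 to first 0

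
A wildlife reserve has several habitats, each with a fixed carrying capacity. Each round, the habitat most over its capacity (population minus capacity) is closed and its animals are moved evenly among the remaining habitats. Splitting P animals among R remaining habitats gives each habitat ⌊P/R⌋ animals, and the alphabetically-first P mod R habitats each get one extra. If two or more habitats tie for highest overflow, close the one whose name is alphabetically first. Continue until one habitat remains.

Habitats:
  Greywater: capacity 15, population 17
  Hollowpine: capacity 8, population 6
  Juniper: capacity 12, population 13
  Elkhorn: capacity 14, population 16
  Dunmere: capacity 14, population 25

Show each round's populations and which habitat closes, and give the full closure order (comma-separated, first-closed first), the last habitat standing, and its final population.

Closure order: Dunmere, Elkhorn, Greywater, Juniper
Last habitat: Hollowpine with 77 animals

Round 1: Dunmere=25 Elkhorn=16 Greywater=17 Hollowpine=6 Juniper=13 → close Dunmere (overflow 11)
  25÷4 = 6 each, +1 to first 1
Round 2: Elkhorn=23 Greywater=23 Hollowpine=12 Juniper=19 → close Elkhorn (overflow 9)
  23÷3 = 7 each, +1 to first 2
Round 3: Greywater=31 Hollowpine=20 Juniper=26 → close Greywater (overflow 16)
  31÷2 = 15 each, +1 to first 1
Round 4: Hollowpine=36 Juniper=41 → close Juniper (overflow 29)
  41÷1 = 41 each, +1 to first 0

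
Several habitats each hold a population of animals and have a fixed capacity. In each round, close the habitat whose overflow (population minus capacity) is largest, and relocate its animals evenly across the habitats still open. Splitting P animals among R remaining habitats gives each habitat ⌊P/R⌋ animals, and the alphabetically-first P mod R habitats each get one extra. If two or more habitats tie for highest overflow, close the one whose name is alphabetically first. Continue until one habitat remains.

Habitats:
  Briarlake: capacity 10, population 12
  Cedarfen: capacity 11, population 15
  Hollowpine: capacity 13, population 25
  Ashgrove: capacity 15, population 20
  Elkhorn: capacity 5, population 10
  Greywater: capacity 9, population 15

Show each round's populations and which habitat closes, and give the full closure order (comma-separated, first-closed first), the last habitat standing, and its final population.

Round 1: Ashgrove=20 Briarlake=12 Cedarfen=15 Elkhorn=10 Greywater=15 Hollowpine=25 → close Hollowpine (overflow 12)
  25÷5 = 5 each, +1 to first 0
Round 2: Ashgrove=25 Briarlake=17 Cedarfen=20 Elkhorn=15 Greywater=20 → close Greywater (overflow 11)
  20÷4 = 5 each, +1 to first 0
Round 3: Ashgrove=30 Briarlake=22 Cedarfen=25 Elkhorn=20 → close Ashgrove (overflow 15)
  30÷3 = 10 each, +1 to first 0
Round 4: Briarlake=32 Cedarfen=35 Elkhorn=30 → close Elkhorn (overflow 25)
  30÷2 = 15 each, +1 to first 0
Round 5: Briarlake=47 Cedarfen=50 → close Cedarfen (overflow 39)
  50÷1 = 50 each, +1 to first 0

Closure order: Hollowpine, Greywater, Ashgrove, Elkhorn, Cedarfen
Last habitat: Briarlake with 97 animals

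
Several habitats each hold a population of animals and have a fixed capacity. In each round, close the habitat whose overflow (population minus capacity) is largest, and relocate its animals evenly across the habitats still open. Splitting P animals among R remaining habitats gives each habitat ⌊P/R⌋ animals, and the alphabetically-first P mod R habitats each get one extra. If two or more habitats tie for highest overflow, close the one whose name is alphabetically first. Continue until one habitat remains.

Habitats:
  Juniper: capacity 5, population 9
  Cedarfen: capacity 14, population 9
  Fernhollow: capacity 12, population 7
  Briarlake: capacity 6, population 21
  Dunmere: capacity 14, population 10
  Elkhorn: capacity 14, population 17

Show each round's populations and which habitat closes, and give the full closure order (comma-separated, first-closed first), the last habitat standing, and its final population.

Closure order: Briarlake, Juniper, Elkhorn, Cedarfen, Dunmere
Last habitat: Fernhollow with 73 animals

Round 1: Briarlake=21 Cedarfen=9 Dunmere=10 Elkhorn=17 Fernhollow=7 Juniper=9 → close Briarlake (overflow 15)
  21÷5 = 4 each, +1 to first 1
Round 2: Cedarfen=14 Dunmere=14 Elkhorn=21 Fernhollow=11 Juniper=13 → close Juniper (overflow 8)
  13÷4 = 3 each, +1 to first 1
Round 3: Cedarfen=18 Dunmere=17 Elkhorn=24 Fernhollow=14 → close Elkhorn (overflow 10)
  24÷3 = 8 each, +1 to first 0
Round 4: Cedarfen=26 Dunmere=25 Fernhollow=22 → close Cedarfen (overflow 12)
  26÷2 = 13 each, +1 to first 0
Round 5: Dunmere=38 Fernhollow=35 → close Dunmere (overflow 24)
  38÷1 = 38 each, +1 to first 0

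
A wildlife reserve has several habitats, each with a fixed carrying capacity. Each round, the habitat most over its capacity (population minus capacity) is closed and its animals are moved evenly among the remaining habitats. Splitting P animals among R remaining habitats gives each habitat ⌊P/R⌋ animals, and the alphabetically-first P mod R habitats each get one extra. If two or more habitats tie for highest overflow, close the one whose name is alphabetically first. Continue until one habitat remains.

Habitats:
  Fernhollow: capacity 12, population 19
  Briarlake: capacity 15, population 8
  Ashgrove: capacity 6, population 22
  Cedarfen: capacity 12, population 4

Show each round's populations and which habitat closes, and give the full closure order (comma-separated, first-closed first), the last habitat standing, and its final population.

Closure order: Ashgrove, Fernhollow, Briarlake
Last habitat: Cedarfen with 53 animals

Round 1: Ashgrove=22 Briarlake=8 Cedarfen=4 Fernhollow=19 → close Ashgrove (overflow 16)
  22÷3 = 7 each, +1 to first 1
Round 2: Briarlake=16 Cedarfen=11 Fernhollow=26 → close Fernhollow (overflow 14)
  26÷2 = 13 each, +1 to first 0
Round 3: Briarlake=29 Cedarfen=24 → close Briarlake (overflow 14)
  29÷1 = 29 each, +1 to first 0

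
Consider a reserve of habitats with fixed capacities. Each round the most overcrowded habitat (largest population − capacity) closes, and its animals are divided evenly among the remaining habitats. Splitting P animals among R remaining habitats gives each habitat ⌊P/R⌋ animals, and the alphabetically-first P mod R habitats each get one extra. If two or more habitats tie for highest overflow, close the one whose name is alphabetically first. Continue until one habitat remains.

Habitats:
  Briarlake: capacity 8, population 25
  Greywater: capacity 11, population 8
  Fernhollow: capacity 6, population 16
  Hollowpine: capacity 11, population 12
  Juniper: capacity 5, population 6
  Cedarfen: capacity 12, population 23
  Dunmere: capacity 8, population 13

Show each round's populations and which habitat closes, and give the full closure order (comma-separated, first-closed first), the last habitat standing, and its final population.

Closure order: Briarlake, Cedarfen, Fernhollow, Dunmere, Hollowpine, Juniper
Last habitat: Greywater with 103 animals

Round 1: Briarlake=25 Cedarfen=23 Dunmere=13 Fernhollow=16 Greywater=8 Hollowpine=12 Juniper=6 → close Briarlake (overflow 17)
  25÷6 = 4 each, +1 to first 1
Round 2: Cedarfen=28 Dunmere=17 Fernhollow=20 Greywater=12 Hollowpine=16 Juniper=10 → close Cedarfen (overflow 16)
  28÷5 = 5 each, +1 to first 3
Round 3: Dunmere=23 Fernhollow=26 Greywater=18 Hollowpine=21 Juniper=15 → close Fernhollow (overflow 20)
  26÷4 = 6 each, +1 to first 2
Round 4: Dunmere=30 Greywater=25 Hollowpine=27 Juniper=21 → close Dunmere (overflow 22)
  30÷3 = 10 each, +1 to first 0
Round 5: Greywater=35 Hollowpine=37 Juniper=31 → close Hollowpine (overflow 26)
  37÷2 = 18 each, +1 to first 1
Round 6: Greywater=54 Juniper=49 → close Juniper (overflow 44)
  49÷1 = 49 each, +1 to first 0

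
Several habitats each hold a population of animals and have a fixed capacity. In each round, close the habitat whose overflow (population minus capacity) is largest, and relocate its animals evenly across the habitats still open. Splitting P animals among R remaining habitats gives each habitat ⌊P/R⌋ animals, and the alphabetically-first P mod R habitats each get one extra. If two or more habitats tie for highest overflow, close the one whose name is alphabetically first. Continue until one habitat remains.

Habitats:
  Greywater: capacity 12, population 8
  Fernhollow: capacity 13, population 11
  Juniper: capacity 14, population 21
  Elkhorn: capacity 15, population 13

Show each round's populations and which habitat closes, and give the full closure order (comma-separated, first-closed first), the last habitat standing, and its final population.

Round 1: Elkhorn=13 Fernhollow=11 Greywater=8 Juniper=21 → close Juniper (overflow 7)
  21÷3 = 7 each, +1 to first 0
Round 2: Elkhorn=20 Fernhollow=18 Greywater=15 → close Elkhorn (overflow 5)
  20÷2 = 10 each, +1 to first 0
Round 3: Fernhollow=28 Greywater=25 → close Fernhollow (overflow 15)
  28÷1 = 28 each, +1 to first 0

Closure order: Juniper, Elkhorn, Fernhollow
Last habitat: Greywater with 53 animals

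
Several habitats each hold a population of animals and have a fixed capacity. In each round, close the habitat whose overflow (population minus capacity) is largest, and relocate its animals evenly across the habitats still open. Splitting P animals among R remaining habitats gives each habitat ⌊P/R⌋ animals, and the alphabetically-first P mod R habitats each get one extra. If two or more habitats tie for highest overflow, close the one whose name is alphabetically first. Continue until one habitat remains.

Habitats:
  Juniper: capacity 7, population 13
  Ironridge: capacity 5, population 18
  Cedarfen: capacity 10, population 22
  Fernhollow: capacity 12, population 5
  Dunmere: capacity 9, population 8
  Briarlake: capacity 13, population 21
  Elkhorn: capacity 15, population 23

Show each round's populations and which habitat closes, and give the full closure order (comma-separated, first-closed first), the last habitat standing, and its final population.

Closure order: Ironridge, Cedarfen, Briarlake, Elkhorn, Juniper, Dunmere
Last habitat: Fernhollow with 110 animals

Round 1: Briarlake=21 Cedarfen=22 Dunmere=8 Elkhorn=23 Fernhollow=5 Ironridge=18 Juniper=13 → close Ironridge (overflow 13)
  18÷6 = 3 each, +1 to first 0
Round 2: Briarlake=24 Cedarfen=25 Dunmere=11 Elkhorn=26 Fernhollow=8 Juniper=16 → close Cedarfen (overflow 15)
  25÷5 = 5 each, +1 to first 0
Round 3: Briarlake=29 Dunmere=16 Elkhorn=31 Fernhollow=13 Juniper=21 → close Briarlake (overflow 16)
  29÷4 = 7 each, +1 to first 1
Round 4: Dunmere=24 Elkhorn=38 Fernhollow=20 Juniper=28 → close Elkhorn (overflow 23)
  38÷3 = 12 each, +1 to first 2
Round 5: Dunmere=37 Fernhollow=33 Juniper=40 → close Juniper (overflow 33)
  40÷2 = 20 each, +1 to first 0
Round 6: Dunmere=57 Fernhollow=53 → close Dunmere (overflow 48)
  57÷1 = 57 each, +1 to first 0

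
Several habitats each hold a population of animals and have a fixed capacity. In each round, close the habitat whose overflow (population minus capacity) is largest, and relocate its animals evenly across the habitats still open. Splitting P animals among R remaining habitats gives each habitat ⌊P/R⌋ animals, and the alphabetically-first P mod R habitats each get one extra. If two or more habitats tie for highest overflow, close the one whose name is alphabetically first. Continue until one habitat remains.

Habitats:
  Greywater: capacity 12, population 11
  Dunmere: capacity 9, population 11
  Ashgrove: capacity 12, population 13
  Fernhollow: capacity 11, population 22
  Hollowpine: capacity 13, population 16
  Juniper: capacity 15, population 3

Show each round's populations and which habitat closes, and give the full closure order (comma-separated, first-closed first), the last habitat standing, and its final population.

Closure order: Fernhollow, Dunmere, Hollowpine, Ashgrove, Greywater
Last habitat: Juniper with 76 animals

Round 1: Ashgrove=13 Dunmere=11 Fernhollow=22 Greywater=11 Hollowpine=16 Juniper=3 → close Fernhollow (overflow 11)
  22÷5 = 4 each, +1 to first 2
Round 2: Ashgrove=18 Dunmere=16 Greywater=15 Hollowpine=20 Juniper=7 → close Dunmere (overflow 7)
  16÷4 = 4 each, +1 to first 0
Round 3: Ashgrove=22 Greywater=19 Hollowpine=24 Juniper=11 → close Hollowpine (overflow 11)
  24÷3 = 8 each, +1 to first 0
Round 4: Ashgrove=30 Greywater=27 Juniper=19 → close Ashgrove (overflow 18)
  30÷2 = 15 each, +1 to first 0
Round 5: Greywater=42 Juniper=34 → close Greywater (overflow 30)
  42÷1 = 42 each, +1 to first 0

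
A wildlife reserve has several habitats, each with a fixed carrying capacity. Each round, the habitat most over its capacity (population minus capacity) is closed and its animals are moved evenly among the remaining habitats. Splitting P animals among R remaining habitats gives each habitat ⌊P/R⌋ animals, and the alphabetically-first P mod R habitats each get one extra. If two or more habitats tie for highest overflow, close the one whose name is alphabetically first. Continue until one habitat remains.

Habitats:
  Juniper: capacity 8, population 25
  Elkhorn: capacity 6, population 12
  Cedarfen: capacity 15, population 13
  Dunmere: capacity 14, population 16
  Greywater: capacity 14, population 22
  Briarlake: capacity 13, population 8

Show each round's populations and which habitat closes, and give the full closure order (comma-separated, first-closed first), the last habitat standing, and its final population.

Round 1: Briarlake=8 Cedarfen=13 Dunmere=16 Elkhorn=12 Greywater=22 Juniper=25 → close Juniper (overflow 17)
  25÷5 = 5 each, +1 to first 0
Round 2: Briarlake=13 Cedarfen=18 Dunmere=21 Elkhorn=17 Greywater=27 → close Greywater (overflow 13)
  27÷4 = 6 each, +1 to first 3
Round 3: Briarlake=20 Cedarfen=25 Dunmere=28 Elkhorn=23 → close Elkhorn (overflow 17)
  23÷3 = 7 each, +1 to first 2
Round 4: Briarlake=28 Cedarfen=33 Dunmere=35 → close Dunmere (overflow 21)
  35÷2 = 17 each, +1 to first 1
Round 5: Briarlake=46 Cedarfen=50 → close Cedarfen (overflow 35)
  50÷1 = 50 each, +1 to first 0

Closure order: Juniper, Greywater, Elkhorn, Dunmere, Cedarfen
Last habitat: Briarlake with 96 animals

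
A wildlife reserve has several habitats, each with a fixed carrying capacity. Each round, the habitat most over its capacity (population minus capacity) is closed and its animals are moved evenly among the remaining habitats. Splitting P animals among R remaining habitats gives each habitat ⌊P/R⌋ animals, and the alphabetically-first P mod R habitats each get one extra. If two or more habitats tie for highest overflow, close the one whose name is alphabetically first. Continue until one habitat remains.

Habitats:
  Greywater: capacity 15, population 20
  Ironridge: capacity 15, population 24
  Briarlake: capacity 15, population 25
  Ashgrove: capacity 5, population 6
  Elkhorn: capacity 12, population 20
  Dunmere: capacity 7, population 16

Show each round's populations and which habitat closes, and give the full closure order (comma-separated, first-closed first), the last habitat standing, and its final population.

Closure order: Briarlake, Dunmere, Ironridge, Elkhorn, Greywater
Last habitat: Ashgrove with 111 animals

Round 1: Ashgrove=6 Briarlake=25 Dunmere=16 Elkhorn=20 Greywater=20 Ironridge=24 → close Briarlake (overflow 10)
  25÷5 = 5 each, +1 to first 0
Round 2: Ashgrove=11 Dunmere=21 Elkhorn=25 Greywater=25 Ironridge=29 → close Dunmere (overflow 14)
  21÷4 = 5 each, +1 to first 1
Round 3: Ashgrove=17 Elkhorn=30 Greywater=30 Ironridge=34 → close Ironridge (overflow 19)
  34÷3 = 11 each, +1 to first 1
Round 4: Ashgrove=29 Elkhorn=41 Greywater=41 → close Elkhorn (overflow 29)
  41÷2 = 20 each, +1 to first 1
Round 5: Ashgrove=50 Greywater=61 → close Greywater (overflow 46)
  61÷1 = 61 each, +1 to first 0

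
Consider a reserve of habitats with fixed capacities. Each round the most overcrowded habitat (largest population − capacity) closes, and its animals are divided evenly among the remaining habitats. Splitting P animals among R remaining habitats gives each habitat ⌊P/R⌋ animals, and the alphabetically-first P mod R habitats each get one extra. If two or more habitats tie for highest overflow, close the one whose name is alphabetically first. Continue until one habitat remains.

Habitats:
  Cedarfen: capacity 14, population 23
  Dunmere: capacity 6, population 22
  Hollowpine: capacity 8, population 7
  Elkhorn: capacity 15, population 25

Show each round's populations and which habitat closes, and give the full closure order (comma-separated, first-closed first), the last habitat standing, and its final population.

Round 1: Cedarfen=23 Dunmere=22 Elkhorn=25 Hollowpine=7 → close Dunmere (overflow 16)
  22÷3 = 7 each, +1 to first 1
Round 2: Cedarfen=31 Elkhorn=32 Hollowpine=14 → close Cedarfen (overflow 17)
  31÷2 = 15 each, +1 to first 1
Round 3: Elkhorn=48 Hollowpine=29 → close Elkhorn (overflow 33)
  48÷1 = 48 each, +1 to first 0

Closure order: Dunmere, Cedarfen, Elkhorn
Last habitat: Hollowpine with 77 animals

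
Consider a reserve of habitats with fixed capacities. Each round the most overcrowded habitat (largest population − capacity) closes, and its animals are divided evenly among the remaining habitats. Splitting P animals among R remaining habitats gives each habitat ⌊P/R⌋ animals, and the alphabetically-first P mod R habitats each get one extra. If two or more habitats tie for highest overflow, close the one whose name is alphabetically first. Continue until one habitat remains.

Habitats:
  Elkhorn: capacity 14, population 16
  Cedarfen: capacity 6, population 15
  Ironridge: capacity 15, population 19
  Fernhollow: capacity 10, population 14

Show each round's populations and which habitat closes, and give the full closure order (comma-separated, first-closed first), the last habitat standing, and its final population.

Closure order: Cedarfen, Fernhollow, Ironridge
Last habitat: Elkhorn with 64 animals

Round 1: Cedarfen=15 Elkhorn=16 Fernhollow=14 Ironridge=19 → close Cedarfen (overflow 9)
  15÷3 = 5 each, +1 to first 0
Round 2: Elkhorn=21 Fernhollow=19 Ironridge=24 → close Fernhollow (overflow 9)
  19÷2 = 9 each, +1 to first 1
Round 3: Elkhorn=31 Ironridge=33 → close Ironridge (overflow 18)
  33÷1 = 33 each, +1 to first 0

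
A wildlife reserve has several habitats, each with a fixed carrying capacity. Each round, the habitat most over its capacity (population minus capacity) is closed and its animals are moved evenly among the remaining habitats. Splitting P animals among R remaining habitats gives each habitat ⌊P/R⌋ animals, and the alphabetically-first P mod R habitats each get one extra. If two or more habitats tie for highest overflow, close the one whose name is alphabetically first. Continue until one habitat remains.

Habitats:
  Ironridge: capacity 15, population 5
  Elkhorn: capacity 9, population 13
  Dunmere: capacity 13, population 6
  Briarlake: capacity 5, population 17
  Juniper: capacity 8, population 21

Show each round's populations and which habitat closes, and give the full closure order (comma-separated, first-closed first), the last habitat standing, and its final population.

Closure order: Juniper, Briarlake, Elkhorn, Dunmere
Last habitat: Ironridge with 62 animals

Round 1: Briarlake=17 Dunmere=6 Elkhorn=13 Ironridge=5 Juniper=21 → close Juniper (overflow 13)
  21÷4 = 5 each, +1 to first 1
Round 2: Briarlake=23 Dunmere=11 Elkhorn=18 Ironridge=10 → close Briarlake (overflow 18)
  23÷3 = 7 each, +1 to first 2
Round 3: Dunmere=19 Elkhorn=26 Ironridge=17 → close Elkhorn (overflow 17)
  26÷2 = 13 each, +1 to first 0
Round 4: Dunmere=32 Ironridge=30 → close Dunmere (overflow 19)
  32÷1 = 32 each, +1 to first 0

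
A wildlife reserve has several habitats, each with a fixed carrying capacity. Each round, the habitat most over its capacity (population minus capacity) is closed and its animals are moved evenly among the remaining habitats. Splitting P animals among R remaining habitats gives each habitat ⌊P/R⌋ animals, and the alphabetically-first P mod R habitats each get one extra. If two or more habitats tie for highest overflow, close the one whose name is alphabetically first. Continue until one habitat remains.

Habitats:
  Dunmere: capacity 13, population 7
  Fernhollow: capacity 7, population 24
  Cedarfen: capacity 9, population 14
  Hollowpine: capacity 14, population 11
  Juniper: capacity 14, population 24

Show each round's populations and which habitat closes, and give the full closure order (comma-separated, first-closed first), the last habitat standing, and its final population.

Closure order: Fernhollow, Juniper, Cedarfen, Hollowpine
Last habitat: Dunmere with 80 animals

Round 1: Cedarfen=14 Dunmere=7 Fernhollow=24 Hollowpine=11 Juniper=24 → close Fernhollow (overflow 17)
  24÷4 = 6 each, +1 to first 0
Round 2: Cedarfen=20 Dunmere=13 Hollowpine=17 Juniper=30 → close Juniper (overflow 16)
  30÷3 = 10 each, +1 to first 0
Round 3: Cedarfen=30 Dunmere=23 Hollowpine=27 → close Cedarfen (overflow 21)
  30÷2 = 15 each, +1 to first 0
Round 4: Dunmere=38 Hollowpine=42 → close Hollowpine (overflow 28)
  42÷1 = 42 each, +1 to first 0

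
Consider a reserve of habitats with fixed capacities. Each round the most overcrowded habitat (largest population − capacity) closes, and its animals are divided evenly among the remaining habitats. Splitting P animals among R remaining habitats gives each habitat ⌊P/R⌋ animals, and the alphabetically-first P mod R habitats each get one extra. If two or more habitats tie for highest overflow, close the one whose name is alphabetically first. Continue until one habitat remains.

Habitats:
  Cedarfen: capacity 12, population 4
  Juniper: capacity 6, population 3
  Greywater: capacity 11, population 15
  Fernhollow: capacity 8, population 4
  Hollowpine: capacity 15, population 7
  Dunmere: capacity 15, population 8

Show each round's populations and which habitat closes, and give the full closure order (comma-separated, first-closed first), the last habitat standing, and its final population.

Round 1: Cedarfen=4 Dunmere=8 Fernhollow=4 Greywater=15 Hollowpine=7 Juniper=3 → close Greywater (overflow 4)
  15÷5 = 3 each, +1 to first 0
Round 2: Cedarfen=7 Dunmere=11 Fernhollow=7 Hollowpine=10 Juniper=6 → close Juniper (overflow 0)
  6÷4 = 1 each, +1 to first 2
Round 3: Cedarfen=9 Dunmere=13 Fernhollow=8 Hollowpine=11 → close Fernhollow (overflow 0)
  8÷3 = 2 each, +1 to first 2
Round 4: Cedarfen=12 Dunmere=16 Hollowpine=13 → close Dunmere (overflow 1)
  16÷2 = 8 each, +1 to first 0
Round 5: Cedarfen=20 Hollowpine=21 → close Cedarfen (overflow 8)
  20÷1 = 20 each, +1 to first 0

Closure order: Greywater, Juniper, Fernhollow, Dunmere, Cedarfen
Last habitat: Hollowpine with 41 animals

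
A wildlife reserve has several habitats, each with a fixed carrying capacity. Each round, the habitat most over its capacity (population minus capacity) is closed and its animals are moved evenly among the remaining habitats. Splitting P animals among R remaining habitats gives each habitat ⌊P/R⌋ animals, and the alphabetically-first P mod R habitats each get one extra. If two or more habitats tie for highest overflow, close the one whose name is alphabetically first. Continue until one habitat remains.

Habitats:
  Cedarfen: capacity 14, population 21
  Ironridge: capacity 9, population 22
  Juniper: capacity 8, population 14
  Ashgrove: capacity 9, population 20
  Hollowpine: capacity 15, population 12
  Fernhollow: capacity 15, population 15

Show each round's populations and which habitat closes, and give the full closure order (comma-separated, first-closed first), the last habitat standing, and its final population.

Round 1: Ashgrove=20 Cedarfen=21 Fernhollow=15 Hollowpine=12 Ironridge=22 Juniper=14 → close Ironridge (overflow 13)
  22÷5 = 4 each, +1 to first 2
Round 2: Ashgrove=25 Cedarfen=26 Fernhollow=19 Hollowpine=16 Juniper=18 → close Ashgrove (overflow 16)
  25÷4 = 6 each, +1 to first 1
Round 3: Cedarfen=33 Fernhollow=25 Hollowpine=22 Juniper=24 → close Cedarfen (overflow 19)
  33÷3 = 11 each, +1 to first 0
Round 4: Fernhollow=36 Hollowpine=33 Juniper=35 → close Juniper (overflow 27)
  35÷2 = 17 each, +1 to first 1
Round 5: Fernhollow=54 Hollowpine=50 → close Fernhollow (overflow 39)
  54÷1 = 54 each, +1 to first 0

Closure order: Ironridge, Ashgrove, Cedarfen, Juniper, Fernhollow
Last habitat: Hollowpine with 104 animals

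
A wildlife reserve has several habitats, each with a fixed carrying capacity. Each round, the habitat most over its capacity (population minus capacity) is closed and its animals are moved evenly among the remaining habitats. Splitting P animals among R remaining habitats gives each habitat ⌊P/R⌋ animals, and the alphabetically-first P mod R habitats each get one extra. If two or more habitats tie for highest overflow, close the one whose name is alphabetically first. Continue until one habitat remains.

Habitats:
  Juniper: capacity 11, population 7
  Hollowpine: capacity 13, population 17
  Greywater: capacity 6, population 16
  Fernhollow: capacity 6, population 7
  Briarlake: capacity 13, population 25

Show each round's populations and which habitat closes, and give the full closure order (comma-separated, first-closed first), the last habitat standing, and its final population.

Round 1: Briarlake=25 Fernhollow=7 Greywater=16 Hollowpine=17 Juniper=7 → close Briarlake (overflow 12)
  25÷4 = 6 each, +1 to first 1
Round 2: Fernhollow=14 Greywater=22 Hollowpine=23 Juniper=13 → close Greywater (overflow 16)
  22÷3 = 7 each, +1 to first 1
Round 3: Fernhollow=22 Hollowpine=30 Juniper=20 → close Hollowpine (overflow 17)
  30÷2 = 15 each, +1 to first 0
Round 4: Fernhollow=37 Juniper=35 → close Fernhollow (overflow 31)
  37÷1 = 37 each, +1 to first 0

Closure order: Briarlake, Greywater, Hollowpine, Fernhollow
Last habitat: Juniper with 72 animals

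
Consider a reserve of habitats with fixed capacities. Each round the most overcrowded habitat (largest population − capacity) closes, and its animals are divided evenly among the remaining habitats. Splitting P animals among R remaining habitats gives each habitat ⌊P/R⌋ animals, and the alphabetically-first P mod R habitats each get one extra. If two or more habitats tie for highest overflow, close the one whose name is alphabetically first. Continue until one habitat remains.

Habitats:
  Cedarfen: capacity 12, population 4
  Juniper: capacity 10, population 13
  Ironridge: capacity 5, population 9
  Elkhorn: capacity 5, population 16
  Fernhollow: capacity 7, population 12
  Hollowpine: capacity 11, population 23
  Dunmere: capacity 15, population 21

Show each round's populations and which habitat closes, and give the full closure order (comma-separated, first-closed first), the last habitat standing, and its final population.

Closure order: Hollowpine, Elkhorn, Dunmere, Fernhollow, Ironridge, Juniper
Last habitat: Cedarfen with 98 animals

Round 1: Cedarfen=4 Dunmere=21 Elkhorn=16 Fernhollow=12 Hollowpine=23 Ironridge=9 Juniper=13 → close Hollowpine (overflow 12)
  23÷6 = 3 each, +1 to first 5
Round 2: Cedarfen=8 Dunmere=25 Elkhorn=20 Fernhollow=16 Ironridge=13 Juniper=16 → close Elkhorn (overflow 15)
  20÷5 = 4 each, +1 to first 0
Round 3: Cedarfen=12 Dunmere=29 Fernhollow=20 Ironridge=17 Juniper=20 → close Dunmere (overflow 14)
  29÷4 = 7 each, +1 to first 1
Round 4: Cedarfen=20 Fernhollow=27 Ironridge=24 Juniper=27 → close Fernhollow (overflow 20)
  27÷3 = 9 each, +1 to first 0
Round 5: Cedarfen=29 Ironridge=33 Juniper=36 → close Ironridge (overflow 28)
  33÷2 = 16 each, +1 to first 1
Round 6: Cedarfen=46 Juniper=52 → close Juniper (overflow 42)
  52÷1 = 52 each, +1 to first 0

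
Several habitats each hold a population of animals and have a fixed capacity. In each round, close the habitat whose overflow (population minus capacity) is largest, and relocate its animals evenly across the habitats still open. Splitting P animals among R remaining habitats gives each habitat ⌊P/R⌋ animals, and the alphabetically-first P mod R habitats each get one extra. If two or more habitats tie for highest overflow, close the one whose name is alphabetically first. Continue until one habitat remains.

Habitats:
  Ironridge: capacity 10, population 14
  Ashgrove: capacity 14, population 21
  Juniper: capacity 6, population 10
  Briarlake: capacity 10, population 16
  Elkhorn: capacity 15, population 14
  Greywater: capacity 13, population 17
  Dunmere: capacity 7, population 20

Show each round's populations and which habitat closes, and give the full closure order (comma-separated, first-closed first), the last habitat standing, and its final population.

Round 1: Ashgrove=21 Briarlake=16 Dunmere=20 Elkhorn=14 Greywater=17 Ironridge=14 Juniper=10 → close Dunmere (overflow 13)
  20÷6 = 3 each, +1 to first 2
Round 2: Ashgrove=25 Briarlake=20 Elkhorn=17 Greywater=20 Ironridge=17 Juniper=13 → close Ashgrove (overflow 11)
  25÷5 = 5 each, +1 to first 0
Round 3: Briarlake=25 Elkhorn=22 Greywater=25 Ironridge=22 Juniper=18 → close Briarlake (overflow 15)
  25÷4 = 6 each, +1 to first 1
Round 4: Elkhorn=29 Greywater=31 Ironridge=28 Juniper=24 → close Greywater (overflow 18)
  31÷3 = 10 each, +1 to first 1
Round 5: Elkhorn=40 Ironridge=38 Juniper=34 → close Ironridge (overflow 28)
  38÷2 = 19 each, +1 to first 0
Round 6: Elkhorn=59 Juniper=53 → close Juniper (overflow 47)
  53÷1 = 53 each, +1 to first 0

Closure order: Dunmere, Ashgrove, Briarlake, Greywater, Ironridge, Juniper
Last habitat: Elkhorn with 112 animals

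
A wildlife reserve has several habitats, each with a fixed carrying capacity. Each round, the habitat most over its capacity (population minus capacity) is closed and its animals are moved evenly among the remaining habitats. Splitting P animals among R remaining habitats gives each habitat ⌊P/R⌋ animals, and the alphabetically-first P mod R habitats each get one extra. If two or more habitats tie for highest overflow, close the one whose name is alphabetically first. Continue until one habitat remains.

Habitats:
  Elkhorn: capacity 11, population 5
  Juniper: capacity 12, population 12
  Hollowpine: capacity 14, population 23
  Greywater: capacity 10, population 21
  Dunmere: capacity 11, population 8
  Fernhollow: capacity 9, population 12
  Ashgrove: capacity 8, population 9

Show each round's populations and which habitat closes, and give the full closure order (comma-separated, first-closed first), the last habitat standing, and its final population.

Closure order: Greywater, Hollowpine, Ashgrove, Fernhollow, Dunmere, Juniper
Last habitat: Elkhorn with 90 animals

Round 1: Ashgrove=9 Dunmere=8 Elkhorn=5 Fernhollow=12 Greywater=21 Hollowpine=23 Juniper=12 → close Greywater (overflow 11)
  21÷6 = 3 each, +1 to first 3
Round 2: Ashgrove=13 Dunmere=12 Elkhorn=9 Fernhollow=15 Hollowpine=26 Juniper=15 → close Hollowpine (overflow 12)
  26÷5 = 5 each, +1 to first 1
Round 3: Ashgrove=19 Dunmere=17 Elkhorn=14 Fernhollow=20 Juniper=20 → close Ashgrove (overflow 11)
  19÷4 = 4 each, +1 to first 3
Round 4: Dunmere=22 Elkhorn=19 Fernhollow=25 Juniper=24 → close Fernhollow (overflow 16)
  25÷3 = 8 each, +1 to first 1
Round 5: Dunmere=31 Elkhorn=27 Juniper=32 → close Dunmere (overflow 20)
  31÷2 = 15 each, +1 to first 1
Round 6: Elkhorn=43 Juniper=47 → close Juniper (overflow 35)
  47÷1 = 47 each, +1 to first 0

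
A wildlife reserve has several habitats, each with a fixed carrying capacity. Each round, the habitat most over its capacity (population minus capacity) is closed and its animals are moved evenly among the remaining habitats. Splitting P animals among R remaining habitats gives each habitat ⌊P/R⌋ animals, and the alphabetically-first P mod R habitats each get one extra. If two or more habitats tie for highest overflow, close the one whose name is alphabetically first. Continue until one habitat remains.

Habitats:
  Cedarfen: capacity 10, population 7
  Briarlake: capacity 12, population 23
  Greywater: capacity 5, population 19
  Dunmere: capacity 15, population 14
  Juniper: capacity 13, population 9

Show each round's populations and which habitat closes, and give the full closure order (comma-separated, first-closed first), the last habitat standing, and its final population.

Closure order: Greywater, Briarlake, Dunmere, Cedarfen
Last habitat: Juniper with 72 animals

Round 1: Briarlake=23 Cedarfen=7 Dunmere=14 Greywater=19 Juniper=9 → close Greywater (overflow 14)
  19÷4 = 4 each, +1 to first 3
Round 2: Briarlake=28 Cedarfen=12 Dunmere=19 Juniper=13 → close Briarlake (overflow 16)
  28÷3 = 9 each, +1 to first 1
Round 3: Cedarfen=22 Dunmere=28 Juniper=22 → close Dunmere (overflow 13)
  28÷2 = 14 each, +1 to first 0
Round 4: Cedarfen=36 Juniper=36 → close Cedarfen (overflow 26)
  36÷1 = 36 each, +1 to first 0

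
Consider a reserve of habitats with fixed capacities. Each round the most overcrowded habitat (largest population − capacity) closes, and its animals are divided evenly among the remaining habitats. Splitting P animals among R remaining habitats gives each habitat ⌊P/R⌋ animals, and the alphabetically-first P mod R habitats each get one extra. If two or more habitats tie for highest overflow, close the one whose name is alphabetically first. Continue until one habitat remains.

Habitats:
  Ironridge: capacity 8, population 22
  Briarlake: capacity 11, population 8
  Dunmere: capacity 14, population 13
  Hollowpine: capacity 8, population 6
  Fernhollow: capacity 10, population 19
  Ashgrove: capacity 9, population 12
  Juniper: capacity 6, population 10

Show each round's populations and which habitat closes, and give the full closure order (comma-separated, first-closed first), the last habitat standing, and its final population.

Closure order: Ironridge, Fernhollow, Ashgrove, Juniper, Briarlake, Dunmere
Last habitat: Hollowpine with 90 animals

Round 1: Ashgrove=12 Briarlake=8 Dunmere=13 Fernhollow=19 Hollowpine=6 Ironridge=22 Juniper=10 → close Ironridge (overflow 14)
  22÷6 = 3 each, +1 to first 4
Round 2: Ashgrove=16 Briarlake=12 Dunmere=17 Fernhollow=23 Hollowpine=9 Juniper=13 → close Fernhollow (overflow 13)
  23÷5 = 4 each, +1 to first 3
Round 3: Ashgrove=21 Briarlake=17 Dunmere=22 Hollowpine=13 Juniper=17 → close Ashgrove (overflow 12)
  21÷4 = 5 each, +1 to first 1
Round 4: Briarlake=23 Dunmere=27 Hollowpine=18 Juniper=22 → close Juniper (overflow 16)
  22÷3 = 7 each, +1 to first 1
Round 5: Briarlake=31 Dunmere=34 Hollowpine=25 → close Briarlake (overflow 20)
  31÷2 = 15 each, +1 to first 1
Round 6: Dunmere=50 Hollowpine=40 → close Dunmere (overflow 36)
  50÷1 = 50 each, +1 to first 0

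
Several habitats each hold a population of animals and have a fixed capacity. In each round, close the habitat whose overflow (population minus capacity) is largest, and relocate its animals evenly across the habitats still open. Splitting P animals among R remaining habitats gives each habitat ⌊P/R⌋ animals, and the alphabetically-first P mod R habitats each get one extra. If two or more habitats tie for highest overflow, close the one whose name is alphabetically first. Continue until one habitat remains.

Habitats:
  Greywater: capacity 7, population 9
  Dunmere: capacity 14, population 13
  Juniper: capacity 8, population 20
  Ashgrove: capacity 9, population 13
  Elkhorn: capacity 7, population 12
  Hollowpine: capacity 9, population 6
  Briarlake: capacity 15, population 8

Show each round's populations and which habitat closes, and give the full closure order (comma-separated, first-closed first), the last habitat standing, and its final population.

Round 1: Ashgrove=13 Briarlake=8 Dunmere=13 Elkhorn=12 Greywater=9 Hollowpine=6 Juniper=20 → close Juniper (overflow 12)
  20÷6 = 3 each, +1 to first 2
Round 2: Ashgrove=17 Briarlake=12 Dunmere=16 Elkhorn=15 Greywater=12 Hollowpine=9 → close Ashgrove (overflow 8)
  17÷5 = 3 each, +1 to first 2
Round 3: Briarlake=16 Dunmere=20 Elkhorn=18 Greywater=15 Hollowpine=12 → close Elkhorn (overflow 11)
  18÷4 = 4 each, +1 to first 2
Round 4: Briarlake=21 Dunmere=25 Greywater=19 Hollowpine=16 → close Greywater (overflow 12)
  19÷3 = 6 each, +1 to first 1
Round 5: Briarlake=28 Dunmere=31 Hollowpine=22 → close Dunmere (overflow 17)
  31÷2 = 15 each, +1 to first 1
Round 6: Briarlake=44 Hollowpine=37 → close Briarlake (overflow 29)
  44÷1 = 44 each, +1 to first 0

Closure order: Juniper, Ashgrove, Elkhorn, Greywater, Dunmere, Briarlake
Last habitat: Hollowpine with 81 animals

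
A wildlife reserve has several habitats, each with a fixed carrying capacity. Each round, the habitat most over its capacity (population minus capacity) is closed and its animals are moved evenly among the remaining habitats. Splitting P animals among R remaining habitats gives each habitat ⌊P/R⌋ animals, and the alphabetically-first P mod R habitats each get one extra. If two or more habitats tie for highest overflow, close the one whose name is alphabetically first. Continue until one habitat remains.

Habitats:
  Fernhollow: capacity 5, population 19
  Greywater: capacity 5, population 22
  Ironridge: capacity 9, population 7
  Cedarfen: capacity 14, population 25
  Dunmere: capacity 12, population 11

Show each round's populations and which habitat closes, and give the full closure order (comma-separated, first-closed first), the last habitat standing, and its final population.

Closure order: Greywater, Fernhollow, Cedarfen, Dunmere
Last habitat: Ironridge with 84 animals

Round 1: Cedarfen=25 Dunmere=11 Fernhollow=19 Greywater=22 Ironridge=7 → close Greywater (overflow 17)
  22÷4 = 5 each, +1 to first 2
Round 2: Cedarfen=31 Dunmere=17 Fernhollow=24 Ironridge=12 → close Fernhollow (overflow 19)
  24÷3 = 8 each, +1 to first 0
Round 3: Cedarfen=39 Dunmere=25 Ironridge=20 → close Cedarfen (overflow 25)
  39÷2 = 19 each, +1 to first 1
Round 4: Dunmere=45 Ironridge=39 → close Dunmere (overflow 33)
  45÷1 = 45 each, +1 to first 0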